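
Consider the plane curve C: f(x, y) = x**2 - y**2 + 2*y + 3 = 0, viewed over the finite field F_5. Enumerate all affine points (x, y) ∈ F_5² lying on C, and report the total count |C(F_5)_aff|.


Affine F_5-points: {(0, 3), (0, 4), (1, 1), (4, 1)}; count = 4.

For each of the 25 pairs (x, y) ∈ F_5², evaluate f(x, y) mod 5. Record the zeros.
  x = 0: [0↦3, 1↦4, 2↦3, 3↦0, 4↦0]  zeros at y ∈ {3, 4}
  x = 1: [0↦4, 1↦0, 2↦4, 3↦1, 4↦1]  zeros at y ∈ {1}
  x = 2: [0↦2, 1↦3, 2↦2, 3↦4, 4↦4]  zeros at y ∈ ∅
  x = 3: [0↦2, 1↦3, 2↦2, 3↦4, 4↦4]  zeros at y ∈ ∅
  x = 4: [0↦4, 1↦0, 2↦4, 3↦1, 4↦1]  zeros at y ∈ {1}
Collecting zeros: affine points = {(0, 3), (0, 4), (1, 1), (4, 1)}.
Total count |C(F_5)_aff| = 4.


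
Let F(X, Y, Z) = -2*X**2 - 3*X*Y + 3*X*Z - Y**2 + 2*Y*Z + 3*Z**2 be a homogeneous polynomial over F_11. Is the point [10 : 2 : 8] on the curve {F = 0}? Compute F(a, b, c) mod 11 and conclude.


F(10,2,8) ≡ 2 (mod 11); P is NOT on the curve.

Evaluate F(10, 2, 8) term-by-term (mod 11).
  -2*X**2 ↦ -2·100·1·1 = -200
  -3*X*Y ↦ -3·10·2·1 = -60
  3*X*Z ↦ 3·10·1·8 = 240
  -Y**2 ↦ -1·1·4·1 = -4
  2*Y*Z ↦ 2·1·2·8 = 32
  3*Z**2 ↦ 3·1·1·64 = 192
Sum: F(10, 2, 8) = (-200) + (-60) + (240) + (-4) + (32) + (192) = 200.
Reducing mod 11: 200 ≡ 2 (mod 11).
Since F(a, b, c) ≡ 2 ≠ 0 (mod 11), P does NOT lie on the curve.


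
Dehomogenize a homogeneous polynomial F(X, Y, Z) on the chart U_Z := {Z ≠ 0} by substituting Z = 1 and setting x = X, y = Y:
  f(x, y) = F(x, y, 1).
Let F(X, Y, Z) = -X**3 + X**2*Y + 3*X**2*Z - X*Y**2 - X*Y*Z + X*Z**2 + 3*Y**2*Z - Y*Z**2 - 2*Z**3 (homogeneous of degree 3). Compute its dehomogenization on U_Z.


f(x, y) = -x**3 + x**2*y + 3*x**2 - x*y**2 - x*y + x + 3*y**2 - y - 2

On U_Z we set Z = 1. Each monomial c·X^i·Y^j·Z^k in F becomes c·x^i·y^j·1^k = c·x^i·y^j.
Substituting Z = 1: F(X, Y, 1) = -x**3 + x**2*y + 3*x**2 - x*y**2 - x*y + x + 3*y**2 - y - 2.
Note: deg(f) ≤ deg(F) = 3; strict inequality happens when F is divisible by Z (lost terms).


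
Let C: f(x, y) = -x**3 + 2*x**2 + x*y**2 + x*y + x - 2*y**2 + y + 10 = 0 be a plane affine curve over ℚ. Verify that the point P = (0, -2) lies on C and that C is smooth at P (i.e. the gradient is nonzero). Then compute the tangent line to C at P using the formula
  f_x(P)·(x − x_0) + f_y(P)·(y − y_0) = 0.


Tangent line at P: 3*x + 9*y + 18 = 0.

Step 1: f(0, -2) = 0, so P lies on C.
Step 2: partial derivatives
  f_x(x, y) = -3*x**2 + 4*x + y**2 + y + 1, f_y(x, y) = 2*x*y + x - 4*y + 1.
  f_x(P) = 3, f_y(P) = 9 (gradient nonzero, so P is smooth).
Step 3: tangent line at P: 3·(x − 0) + 9·(y − -2) = 0.
Expanding: 3*x + 9*y + 18 = 0.


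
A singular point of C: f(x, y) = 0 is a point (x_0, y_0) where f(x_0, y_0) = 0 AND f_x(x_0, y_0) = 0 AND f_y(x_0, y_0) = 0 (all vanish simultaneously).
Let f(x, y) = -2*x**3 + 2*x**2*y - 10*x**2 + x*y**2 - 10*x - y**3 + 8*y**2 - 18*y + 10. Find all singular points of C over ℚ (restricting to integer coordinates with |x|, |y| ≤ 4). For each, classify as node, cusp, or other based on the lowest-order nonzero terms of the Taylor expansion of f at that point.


Singular points: {(-1, 2)}; classification: cusp.

Compute partial derivatives:
  f_x = -6*x**2 + 4*x*y - 20*x + y**2 - 10.
  f_y = 2*x**2 + 2*x*y - 3*y**2 + 16*y - 18.
Scan x_0 ∈ {−4, ..., 4}. For each x_0, f_y(x_0, y) is a polynomial in y; find its integer roots y ∈ {−4, ..., 4}, then test f_x and f at those candidates.
  x = -4: f_y(-4, y) = -3*y**2 + 8*y + 14; no integer root y with |y| ≤ 4.
  x = -3: f_y(-3, y) = -3*y**2 + 10*y; vanishes at y ∈ {0}. (-3, 0): f_x = -4 ≠ 0.
  x = -2: f_y(-2, y) = -3*y**2 + 12*y - 10; no integer root y with |y| ≤ 4.
  x = -1: f_y(-1, y) = -3*y**2 + 14*y - 16; vanishes at y ∈ {2}. (-1, 2): f_x = 0, f = 0 — SINGULAR.
  x = 0: f_y(0, y) = -3*y**2 + 16*y - 18; no integer root y with |y| ≤ 4.
  x = 1: f_y(1, y) = -3*y**2 + 18*y - 16; no integer root y with |y| ≤ 4.
  x = 2: f_y(2, y) = -3*y**2 + 20*y - 10; no integer root y with |y| ≤ 4.
  x = 3: f_y(3, y) = -3*y**2 + 22*y; vanishes at y ∈ {0}. (3, 0): f_x = -124 ≠ 0.
  x = 4: f_y(4, y) = -3*y**2 + 24*y + 14; no integer root y with |y| ≤ 4.
Only singular point on the grid: (-1, 2).
Classify: substitute x = -1 + u, y = 2 + v and expand: f = -2*u**3 + 2*u**2*v + u*v**2 - v**3 + v**2.
No constant or linear terms (consistent with a singular point). Quadratic part: v**2. Cubic part: -2*u**3 + 2*u**2*v + u*v**2 - v**3.
The quadratic part v**2 is a perfect square, so there is a single (double) tangent line v = 0, i.e. y = 2. Restricting the cubic part to that line (v = 0) leaves -2*u**3 ≠ 0, so f is not divisible by v and the branch is v² ≈ 2*u**3 to lowest order — this is a cusp.
Classification: cusp.


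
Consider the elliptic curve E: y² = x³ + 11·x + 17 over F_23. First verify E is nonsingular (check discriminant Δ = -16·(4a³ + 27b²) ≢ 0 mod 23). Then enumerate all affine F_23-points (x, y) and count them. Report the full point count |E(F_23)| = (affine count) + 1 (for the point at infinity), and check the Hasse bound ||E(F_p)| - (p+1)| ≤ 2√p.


Affine points = {(1, 11), (1, 12), (2, 1), (2, 22), (3, 10), (3, 13), (5, 6), (5, 17), (6, 0), (7, 0), (10, 0), (19, 1), (19, 22), (20, 7), (20, 16)}; affine count = 15; |E(F_23)| = 16.

Discriminant check: Δ ∝ 4a³ + 27b² = 4·11³ + 27·17² = 4·1331 + 27·289 ≡ 17 (mod 23). Nonzero ⇒ E is nonsingular.
For each x ∈ F_23, compute rhs = x³ + 11·x + 17 mod 23, then count y ∈ F_23 with y² ≡ rhs.
  x = 0: rhs = 17, matching y values: none (0 points).
  x = 1: rhs = 6, matching y values: 11, 12 (2 points).
  x = 2: rhs = 1, matching y values: 1, 22 (2 points).
  x = 3: rhs = 8, matching y values: 10, 13 (2 points).
  x = 4: rhs = 10, matching y values: none (0 points).
  x = 5: rhs = 13, matching y values: 6, 17 (2 points).
  x = 6: rhs = 0, matching y values: 0 (1 points).
  x = 7: rhs = 0, matching y values: 0 (1 points).
  x = 8: rhs = 19, matching y values: none (0 points).
  x = 9: rhs = 17, matching y values: none (0 points).
  x = 10: rhs = 0, matching y values: 0 (1 points).
  x = 11: rhs = 20, matching y values: none (0 points).
  x = 12: rhs = 14, matching y values: none (0 points).
  x = 13: rhs = 11, matching y values: none (0 points).
  x = 14: rhs = 17, matching y values: none (0 points).
  x = 15: rhs = 15, matching y values: none (0 points).
  x = 16: rhs = 11, matching y values: none (0 points).
  x = 17: rhs = 11, matching y values: none (0 points).
  x = 18: rhs = 21, matching y values: none (0 points).
  x = 19: rhs = 1, matching y values: 1, 22 (2 points).
  x = 20: rhs = 3, matching y values: 7, 16 (2 points).
  x = 21: rhs = 10, matching y values: none (0 points).
  x = 22: rhs = 5, matching y values: none (0 points).
Total affine count: 15.
Full point count |E(F_23)| = 15 + 1 = 16.
Hasse bound: |16 − (23+1)| = |-8| = 8 ≤ 2√23 ≈ 9.5917 ✓.


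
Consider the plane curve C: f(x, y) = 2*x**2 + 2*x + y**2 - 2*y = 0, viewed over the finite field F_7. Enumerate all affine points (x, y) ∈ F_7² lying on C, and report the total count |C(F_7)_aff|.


Affine F_7-points: {(0, 0), (0, 2), (1, 3), (1, 6), (5, 3), (5, 6), (6, 0), (6, 2)}; count = 8.

For each of the 49 pairs (x, y) ∈ F_7², evaluate f(x, y) mod 7. Record the zeros.
  x = 0: [0↦0, 1↦6, 2↦0, 3↦3, 4↦1, 5↦1, 6↦3]  zeros at y ∈ {0, 2}
  x = 1: [0↦4, 1↦3, 2↦4, 3↦0, 4↦5, 5↦5, 6↦0]  zeros at y ∈ {3, 6}
  x = 2: [0↦5, 1↦4, 2↦5, 3↦1, 4↦6, 5↦6, 6↦1]  zeros at y ∈ ∅
  x = 3: [0↦3, 1↦2, 2↦3, 3↦6, 4↦4, 5↦4, 6↦6]  zeros at y ∈ ∅
  x = 4: [0↦5, 1↦4, 2↦5, 3↦1, 4↦6, 5↦6, 6↦1]  zeros at y ∈ ∅
  x = 5: [0↦4, 1↦3, 2↦4, 3↦0, 4↦5, 5↦5, 6↦0]  zeros at y ∈ {3, 6}
  x = 6: [0↦0, 1↦6, 2↦0, 3↦3, 4↦1, 5↦1, 6↦3]  zeros at y ∈ {0, 2}
Collecting zeros: affine points = {(0, 0), (0, 2), (1, 3), (1, 6), (5, 3), (5, 6), (6, 0), (6, 2)}.
Total count |C(F_7)_aff| = 8.


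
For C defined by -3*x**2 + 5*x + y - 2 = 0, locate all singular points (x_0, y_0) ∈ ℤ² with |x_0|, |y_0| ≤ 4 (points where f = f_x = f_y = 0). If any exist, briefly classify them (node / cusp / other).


No singular points in the scanned grid; C is smooth there.

Compute partial derivatives:
  f_x = 5 - 6*x.
  f_y = 1.
f_y = 1 is a nonzero constant, so f_y never vanishes: no point (x, y) can satisfy f = f_x = f_y = 0. In particular no (x, y) ∈ {−4, ..., 4}² is singular; the curve is smooth.


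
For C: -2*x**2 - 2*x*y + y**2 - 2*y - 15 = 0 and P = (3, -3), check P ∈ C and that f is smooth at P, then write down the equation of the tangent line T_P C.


Tangent line at P: -6*x - 14*y - 24 = 0.

Step 1: f(3, -3) = 0, so P lies on C.
Step 2: partial derivatives
  f_x(x, y) = -4*x - 2*y, f_y(x, y) = -2*x + 2*y - 2.
  f_x(P) = -6, f_y(P) = -14 (gradient nonzero, so P is smooth).
Step 3: tangent line at P: -6·(x − 3) + -14·(y − -3) = 0.
Expanding: -6*x - 14*y - 24 = 0.


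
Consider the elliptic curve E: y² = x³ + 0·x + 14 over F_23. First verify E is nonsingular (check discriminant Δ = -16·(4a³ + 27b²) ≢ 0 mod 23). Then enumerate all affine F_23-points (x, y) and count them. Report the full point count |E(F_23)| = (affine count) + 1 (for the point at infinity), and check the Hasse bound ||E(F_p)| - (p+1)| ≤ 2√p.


Affine points = {(3, 8), (3, 15), (4, 3), (4, 20), (5, 1), (5, 22), (6, 0), (7, 9), (7, 14), (10, 5), (10, 18), (13, 7), (13, 16), (15, 10), (15, 13), (16, 4), (16, 19), (18, 2), (18, 21), (21, 11), (21, 12), (22, 6), (22, 17)}; affine count = 23; |E(F_23)| = 24.

Discriminant check: Δ ∝ 4a³ + 27b² = 4·0³ + 27·14² = 4·0 + 27·196 ≡ 2 (mod 23). Nonzero ⇒ E is nonsingular.
For each x ∈ F_23, compute rhs = x³ + 0·x + 14 mod 23, then count y ∈ F_23 with y² ≡ rhs.
  x = 0: rhs = 14, matching y values: none (0 points).
  x = 1: rhs = 15, matching y values: none (0 points).
  x = 2: rhs = 22, matching y values: none (0 points).
  x = 3: rhs = 18, matching y values: 8, 15 (2 points).
  x = 4: rhs = 9, matching y values: 3, 20 (2 points).
  x = 5: rhs = 1, matching y values: 1, 22 (2 points).
  x = 6: rhs = 0, matching y values: 0 (1 points).
  x = 7: rhs = 12, matching y values: 9, 14 (2 points).
  x = 8: rhs = 20, matching y values: none (0 points).
  x = 9: rhs = 7, matching y values: none (0 points).
  x = 10: rhs = 2, matching y values: 5, 18 (2 points).
  x = 11: rhs = 11, matching y values: none (0 points).
  x = 12: rhs = 17, matching y values: none (0 points).
  x = 13: rhs = 3, matching y values: 7, 16 (2 points).
  x = 14: rhs = 21, matching y values: none (0 points).
  x = 15: rhs = 8, matching y values: 10, 13 (2 points).
  x = 16: rhs = 16, matching y values: 4, 19 (2 points).
  x = 17: rhs = 5, matching y values: none (0 points).
  x = 18: rhs = 4, matching y values: 2, 21 (2 points).
  x = 19: rhs = 19, matching y values: none (0 points).
  x = 20: rhs = 10, matching y values: none (0 points).
  x = 21: rhs = 6, matching y values: 11, 12 (2 points).
  x = 22: rhs = 13, matching y values: 6, 17 (2 points).
Total affine count: 23.
Full point count |E(F_23)| = 23 + 1 = 24.
Hasse bound: |24 − (23+1)| = |0| = 0 ≤ 2√23 ≈ 9.5917 ✓.


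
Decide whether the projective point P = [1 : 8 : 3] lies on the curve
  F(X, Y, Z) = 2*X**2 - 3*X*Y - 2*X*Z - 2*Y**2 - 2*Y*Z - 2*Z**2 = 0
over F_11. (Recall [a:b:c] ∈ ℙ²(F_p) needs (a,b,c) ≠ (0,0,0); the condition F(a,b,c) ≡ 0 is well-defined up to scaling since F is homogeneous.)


F(1,8,3) ≡ 9 (mod 11); P is NOT on the curve.

Evaluate F(1, 8, 3) term-by-term (mod 11).
  2*X**2 ↦ 2·1·1·1 = 2
  -3*X*Y ↦ -3·1·8·1 = -24
  -2*X*Z ↦ -2·1·1·3 = -6
  -2*Y**2 ↦ -2·1·64·1 = -128
  -2*Y*Z ↦ -2·1·8·3 = -48
  -2*Z**2 ↦ -2·1·1·9 = -18
Sum: F(1, 8, 3) = (2) + (-24) + (-6) + (-128) + (-48) + (-18) = -222.
Reducing mod 11: -222 ≡ 9 (mod 11).
Since F(a, b, c) ≡ 9 ≠ 0 (mod 11), P does NOT lie on the curve.


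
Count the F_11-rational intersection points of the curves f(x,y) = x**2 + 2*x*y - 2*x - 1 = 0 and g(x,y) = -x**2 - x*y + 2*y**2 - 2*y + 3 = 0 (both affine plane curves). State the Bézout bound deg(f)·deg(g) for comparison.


Common zeros: {(7, 7)}; count = 1; Bézout bound = 4.

deg(f) = 2, deg(g) = 2, so Bézout bound = 4.
Scan x ∈ F_11. For each x, list the y ∈ F_11 with f(x, y) ≡ 0 and those with g(x, y) ≡ 0 (mod 11); the common zeros in that column are the intersection.
  x = 0: f ≡ 0 at y ∈ ∅; g ≡ 0 at y ∈ ∅; common: ∅.
  x = 1: f ≡ 0 at y ∈ {1}; g ≡ 0 at y ∈ {3, 4}; common: ∅.
  x = 2: f ≡ 0 at y ∈ {3}; g ≡ 0 at y ∈ ∅; common: ∅.
  x = 3: f ≡ 0 at y ∈ {7}; g ≡ 0 at y ∈ ∅; common: ∅.
  x = 4: f ≡ 0 at y ∈ {6}; g ≡ 0 at y ∈ ∅; common: ∅.
  x = 5: f ≡ 0 at y ∈ {3}; g ≡ 0 at y ∈ {0, 9}; common: ∅.
  x = 6: f ≡ 0 at y ∈ {10}; g ≡ 0 at y ∈ {0, 4}; common: ∅.
  x = 7: f ≡ 0 at y ∈ {7}; g ≡ 0 at y ∈ {3, 7}; common: {7}.
  x = 8: f ≡ 0 at y ∈ {6}; g ≡ 0 at y ∈ {7, 9}; common: ∅.
  x = 9: f ≡ 0 at y ∈ {10}; g ≡ 0 at y ∈ ∅; common: ∅.
  x = 10: f ≡ 0 at y ∈ {1}; g ≡ 0 at y ∈ ∅; common: ∅.
Collecting: common zeros = {(7, 7)}, so the count is 1.
Comparison with the Bézout bound: 1 ≤ 4 = deg(f)·deg(g), as expected for curves with no common component (the affine F_11-count falls short of the bound because intersections may lie at infinity, over extension fields, or carry multiplicity).


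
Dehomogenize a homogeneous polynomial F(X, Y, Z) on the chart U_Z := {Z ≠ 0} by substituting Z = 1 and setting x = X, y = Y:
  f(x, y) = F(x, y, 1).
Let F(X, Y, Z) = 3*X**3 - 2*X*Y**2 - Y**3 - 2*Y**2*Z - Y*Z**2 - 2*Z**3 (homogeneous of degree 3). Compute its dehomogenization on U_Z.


f(x, y) = 3*x**3 - 2*x*y**2 - y**3 - 2*y**2 - y - 2

On U_Z we set Z = 1. Each monomial c·X^i·Y^j·Z^k in F becomes c·x^i·y^j·1^k = c·x^i·y^j.
Substituting Z = 1: F(X, Y, 1) = 3*x**3 - 2*x*y**2 - y**3 - 2*y**2 - y - 2.
Note: deg(f) ≤ deg(F) = 3; strict inequality happens when F is divisible by Z (lost terms).


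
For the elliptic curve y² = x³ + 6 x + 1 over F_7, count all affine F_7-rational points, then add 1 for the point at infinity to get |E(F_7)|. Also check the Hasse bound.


Affine points = {(0, 1), (0, 6), (1, 1), (1, 6), (2, 0), (3, 2), (3, 5), (5, 3), (5, 4), (6, 1), (6, 6)}; affine count = 11; |E(F_7)| = 12.

Discriminant check: Δ ∝ 4a³ + 27b² = 4·6³ + 27·1² = 4·216 + 27·1 ≡ 2 (mod 7). Nonzero ⇒ E is nonsingular.
For each x ∈ F_7, compute rhs = x³ + 6·x + 1 mod 7, then count y ∈ F_7 with y² ≡ rhs.
  x = 0: rhs = 1, matching y values: 1, 6 (2 points).
  x = 1: rhs = 1, matching y values: 1, 6 (2 points).
  x = 2: rhs = 0, matching y values: 0 (1 points).
  x = 3: rhs = 4, matching y values: 2, 5 (2 points).
  x = 4: rhs = 5, matching y values: none (0 points).
  x = 5: rhs = 2, matching y values: 3, 4 (2 points).
  x = 6: rhs = 1, matching y values: 1, 6 (2 points).
Total affine count: 11.
Full point count |E(F_7)| = 11 + 1 = 12.
Hasse bound: |12 − (7+1)| = |4| = 4 ≤ 2√7 ≈ 5.2915 ✓.


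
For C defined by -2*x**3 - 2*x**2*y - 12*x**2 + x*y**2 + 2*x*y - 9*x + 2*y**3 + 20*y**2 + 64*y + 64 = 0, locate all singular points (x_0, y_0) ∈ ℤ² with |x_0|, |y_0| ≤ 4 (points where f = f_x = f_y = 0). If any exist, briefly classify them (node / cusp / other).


Singular points: {(-1, -3)}; classification: cusp.

Compute partial derivatives:
  f_x = -6*x**2 - 4*x*y - 24*x + y**2 + 2*y - 9.
  f_y = -2*x**2 + 2*x*y + 2*x + 6*y**2 + 40*y + 64.
Scan x_0 ∈ {−4, ..., 4}. For each x_0, f_y(x_0, y) is a polynomial in y; find its integer roots y ∈ {−4, ..., 4}, then test f_x and f at those candidates.
  x = -4: f_y(-4, y) = 6*y**2 + 32*y + 24; no integer root y with |y| ≤ 4.
  x = -3: f_y(-3, y) = 6*y**2 + 34*y + 40; vanishes at y ∈ {-4}. (-3, -4): f_x = -31 ≠ 0.
  x = -2: f_y(-2, y) = 6*y**2 + 36*y + 52; no integer root y with |y| ≤ 4.
  x = -1: f_y(-1, y) = 6*y**2 + 38*y + 60; vanishes at y ∈ {-3}. (-1, -3): f_x = 0, f = 0 — SINGULAR.
  x = 0: f_y(0, y) = 6*y**2 + 40*y + 64; vanishes at y ∈ {-4}. (0, -4): f_x = -1 ≠ 0.
  x = 1: f_y(1, y) = 6*y**2 + 42*y + 64; no integer root y with |y| ≤ 4.
  x = 2: f_y(2, y) = 6*y**2 + 44*y + 60; no integer root y with |y| ≤ 4.
  x = 3: f_y(3, y) = 6*y**2 + 46*y + 52; no integer root y with |y| ≤ 4.
  x = 4: f_y(4, y) = 6*y**2 + 48*y + 40; no integer root y with |y| ≤ 4.
Only singular point on the grid: (-1, -3).
Classify: substitute x = -1 + u, y = -3 + v and expand: f = -2*u**3 - 2*u**2*v + u*v**2 + 2*v**3 + v**2.
No constant or linear terms (consistent with a singular point). Quadratic part: v**2. Cubic part: -2*u**3 - 2*u**2*v + u*v**2 + 2*v**3.
The quadratic part v**2 is a perfect square, so there is a single (double) tangent line v = 0, i.e. y = -3. Restricting the cubic part to that line (v = 0) leaves -2*u**3 ≠ 0, so f is not divisible by v and the branch is v² ≈ 2*u**3 to lowest order — this is a cusp.
Classification: cusp.


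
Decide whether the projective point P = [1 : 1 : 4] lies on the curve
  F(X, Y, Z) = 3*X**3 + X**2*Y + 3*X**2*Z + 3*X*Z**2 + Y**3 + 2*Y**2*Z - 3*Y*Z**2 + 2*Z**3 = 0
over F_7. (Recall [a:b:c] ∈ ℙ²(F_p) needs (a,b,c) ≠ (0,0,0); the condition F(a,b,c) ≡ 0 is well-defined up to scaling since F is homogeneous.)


F(1,1,4) ≡ 6 (mod 7); P is NOT on the curve.

Evaluate F(1, 1, 4) term-by-term (mod 7).
  3*X**3 ↦ 3·1·1·1 = 3
  X**2*Y ↦ 1·1·1·1 = 1
  3*X**2*Z ↦ 3·1·1·4 = 12
  3*X*Z**2 ↦ 3·1·1·16 = 48
  Y**3 ↦ 1·1·1·1 = 1
  2*Y**2*Z ↦ 2·1·1·4 = 8
  -3*Y*Z**2 ↦ -3·1·1·16 = -48
  2*Z**3 ↦ 2·1·1·64 = 128
Sum: F(1, 1, 4) = (3) + (1) + (12) + (48) + (1) + (8) + (-48) + (128) = 153.
Reducing mod 7: 153 ≡ 6 (mod 7).
Since F(a, b, c) ≡ 6 ≠ 0 (mod 7), P does NOT lie on the curve.


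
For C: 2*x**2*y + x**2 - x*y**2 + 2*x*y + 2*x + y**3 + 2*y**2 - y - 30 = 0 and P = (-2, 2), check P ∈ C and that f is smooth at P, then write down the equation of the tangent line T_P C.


Tangent line at P: -18*x + 31*y - 98 = 0.

Step 1: f(-2, 2) = 0, so P lies on C.
Step 2: partial derivatives
  f_x(x, y) = 4*x*y + 2*x - y**2 + 2*y + 2, f_y(x, y) = 2*x**2 - 2*x*y + 2*x + 3*y**2 + 4*y - 1.
  f_x(P) = -18, f_y(P) = 31 (gradient nonzero, so P is smooth).
Step 3: tangent line at P: -18·(x − -2) + 31·(y − 2) = 0.
Expanding: -18*x + 31*y - 98 = 0.


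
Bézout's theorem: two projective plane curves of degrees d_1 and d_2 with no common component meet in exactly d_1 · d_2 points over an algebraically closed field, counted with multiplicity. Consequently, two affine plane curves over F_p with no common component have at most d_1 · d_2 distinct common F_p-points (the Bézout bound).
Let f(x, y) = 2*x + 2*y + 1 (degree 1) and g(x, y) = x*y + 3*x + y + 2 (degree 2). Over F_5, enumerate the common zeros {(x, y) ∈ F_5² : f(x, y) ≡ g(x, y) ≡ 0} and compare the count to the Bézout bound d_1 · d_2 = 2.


Common zeros: ∅; count = 0; Bézout bound = 2.

deg(f) = 1, deg(g) = 2, so Bézout bound = 2.
Scan x ∈ F_5. For each x, list the y ∈ F_5 with f(x, y) ≡ 0 and those with g(x, y) ≡ 0 (mod 5); the common zeros in that column are the intersection.
  x = 0: f ≡ 0 at y ∈ {2}; g ≡ 0 at y ∈ {3}; common: ∅.
  x = 1: f ≡ 0 at y ∈ {1}; g ≡ 0 at y ∈ {0}; common: ∅.
  x = 2: f ≡ 0 at y ∈ {0}; g ≡ 0 at y ∈ {4}; common: ∅.
  x = 3: f ≡ 0 at y ∈ {4}; g ≡ 0 at y ∈ {1}; common: ∅.
  x = 4: f ≡ 0 at y ∈ {3}; g ≡ 0 at y ∈ ∅; common: ∅.
Collecting: common zeros = ∅, so the count is 0.
Comparison with the Bézout bound: 0 ≤ 2 = deg(f)·deg(g), as expected for curves with no common component (the affine F_5-count falls short of the bound because intersections may lie at infinity, over extension fields, or carry multiplicity).


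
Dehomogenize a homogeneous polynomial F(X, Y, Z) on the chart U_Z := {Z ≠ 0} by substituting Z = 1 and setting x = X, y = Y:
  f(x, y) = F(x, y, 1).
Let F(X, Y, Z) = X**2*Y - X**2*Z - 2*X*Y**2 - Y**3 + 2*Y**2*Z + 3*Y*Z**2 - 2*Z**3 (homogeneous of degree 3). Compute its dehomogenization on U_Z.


f(x, y) = x**2*y - x**2 - 2*x*y**2 - y**3 + 2*y**2 + 3*y - 2

On U_Z we set Z = 1. Each monomial c·X^i·Y^j·Z^k in F becomes c·x^i·y^j·1^k = c·x^i·y^j.
Substituting Z = 1: F(X, Y, 1) = x**2*y - x**2 - 2*x*y**2 - y**3 + 2*y**2 + 3*y - 2.
Note: deg(f) ≤ deg(F) = 3; strict inequality happens when F is divisible by Z (lost terms).


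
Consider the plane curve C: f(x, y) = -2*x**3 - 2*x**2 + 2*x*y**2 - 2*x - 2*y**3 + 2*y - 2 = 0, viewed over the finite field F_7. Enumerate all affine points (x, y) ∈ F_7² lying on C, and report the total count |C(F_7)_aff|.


Affine F_7-points: {(0, 2), (2, 3), (4, 5), (6, 0)}; count = 4.

For each of the 49 pairs (x, y) ∈ F_7², evaluate f(x, y) mod 7. Record the zeros.
  x = 0: [0↦5, 1↦5, 2↦0, 3↦6, 4↦4, 5↦3, 6↦5]  zeros at y ∈ {2}
  x = 1: [0↦6, 1↦1, 2↦2, 3↦4, 4↦2, 5↦5, 6↦1]  zeros at y ∈ ∅
  x = 2: [0↦5, 1↦2, 2↦2, 3↦0, 4↦5, 5↦5, 6↦2]  zeros at y ∈ {3}
  x = 3: [0↦4, 1↦3, 2↦2, 3↦3, 4↦1, 5↦5, 6↦3]  zeros at y ∈ ∅
  x = 4: [0↦5, 1↦6, 2↦4, 3↦1, 4↦6, 5↦0, 6↦6]  zeros at y ∈ {5}
  x = 5: [0↦3, 1↦6, 2↦3, 3↦3, 4↦1, 5↦6, 6↦6]  zeros at y ∈ ∅
  x = 6: [0↦0, 1↦5, 2↦1, 3↦4, 4↦2, 5↦4, 6↦5]  zeros at y ∈ {0}
Collecting zeros: affine points = {(0, 2), (2, 3), (4, 5), (6, 0)}.
Total count |C(F_7)_aff| = 4.


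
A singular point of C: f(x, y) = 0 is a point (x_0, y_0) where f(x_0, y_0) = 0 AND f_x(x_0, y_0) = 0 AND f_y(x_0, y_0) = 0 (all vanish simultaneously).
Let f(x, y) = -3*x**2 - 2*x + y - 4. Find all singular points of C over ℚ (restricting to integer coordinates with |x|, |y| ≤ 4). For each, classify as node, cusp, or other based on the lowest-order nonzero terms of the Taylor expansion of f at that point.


No singular points in the scanned grid; C is smooth there.

Compute partial derivatives:
  f_x = -6*x - 2.
  f_y = 1.
f_y = 1 is a nonzero constant, so f_y never vanishes: no point (x, y) can satisfy f = f_x = f_y = 0. In particular no (x, y) ∈ {−4, ..., 4}² is singular; the curve is smooth.


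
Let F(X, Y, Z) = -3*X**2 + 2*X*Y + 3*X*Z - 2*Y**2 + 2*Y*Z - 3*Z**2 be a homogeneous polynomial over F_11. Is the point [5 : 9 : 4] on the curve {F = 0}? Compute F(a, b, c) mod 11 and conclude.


F(5,9,4) ≡ 3 (mod 11); P is NOT on the curve.

Evaluate F(5, 9, 4) term-by-term (mod 11).
  -3*X**2 ↦ -3·25·1·1 = -75
  2*X*Y ↦ 2·5·9·1 = 90
  3*X*Z ↦ 3·5·1·4 = 60
  -2*Y**2 ↦ -2·1·81·1 = -162
  2*Y*Z ↦ 2·1·9·4 = 72
  -3*Z**2 ↦ -3·1·1·16 = -48
Sum: F(5, 9, 4) = (-75) + (90) + (60) + (-162) + (72) + (-48) = -63.
Reducing mod 11: -63 ≡ 3 (mod 11).
Since F(a, b, c) ≡ 3 ≠ 0 (mod 11), P does NOT lie on the curve.


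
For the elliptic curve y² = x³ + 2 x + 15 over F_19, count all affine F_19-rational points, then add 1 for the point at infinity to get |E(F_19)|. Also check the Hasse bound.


Affine points = {(4, 7), (4, 12), (5, 6), (5, 13), (7, 7), (7, 12), (8, 7), (8, 12), (10, 3), (10, 16), (11, 0), (12, 0), (15, 0), (16, 1), (16, 18)}; affine count = 15; |E(F_19)| = 16.

Discriminant check: Δ ∝ 4a³ + 27b² = 4·2³ + 27·15² = 4·8 + 27·225 ≡ 8 (mod 19). Nonzero ⇒ E is nonsingular.
For each x ∈ F_19, compute rhs = x³ + 2·x + 15 mod 19, then count y ∈ F_19 with y² ≡ rhs.
  x = 0: rhs = 15, matching y values: none (0 points).
  x = 1: rhs = 18, matching y values: none (0 points).
  x = 2: rhs = 8, matching y values: none (0 points).
  x = 3: rhs = 10, matching y values: none (0 points).
  x = 4: rhs = 11, matching y values: 7, 12 (2 points).
  x = 5: rhs = 17, matching y values: 6, 13 (2 points).
  x = 6: rhs = 15, matching y values: none (0 points).
  x = 7: rhs = 11, matching y values: 7, 12 (2 points).
  x = 8: rhs = 11, matching y values: 7, 12 (2 points).
  x = 9: rhs = 2, matching y values: none (0 points).
  x = 10: rhs = 9, matching y values: 3, 16 (2 points).
  x = 11: rhs = 0, matching y values: 0 (1 points).
  x = 12: rhs = 0, matching y values: 0 (1 points).
  x = 13: rhs = 15, matching y values: none (0 points).
  x = 14: rhs = 13, matching y values: none (0 points).
  x = 15: rhs = 0, matching y values: 0 (1 points).
  x = 16: rhs = 1, matching y values: 1, 18 (2 points).
  x = 17: rhs = 3, matching y values: none (0 points).
  x = 18: rhs = 12, matching y values: none (0 points).
Total affine count: 15.
Full point count |E(F_19)| = 15 + 1 = 16.
Hasse bound: |16 − (19+1)| = |-4| = 4 ≤ 2√19 ≈ 8.7178 ✓.


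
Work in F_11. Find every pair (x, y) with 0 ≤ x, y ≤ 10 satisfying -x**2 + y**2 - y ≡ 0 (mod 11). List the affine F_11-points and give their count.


Affine F_11-points: {(0, 0), (0, 1), (1, 4), (1, 8), (3, 5), (3, 7), (8, 5), (8, 7), (10, 4), (10, 8)}; count = 10.

For each of the 121 pairs (x, y) ∈ F_11², evaluate f(x, y) mod 11. Record the zeros.
  x = 0: [0↦0, 1↦0, 2↦2, 3↦6, 4↦1, 5↦9, 6↦8, 7↦9, 8↦1, 9↦6, 10↦2]  zeros at y ∈ {0, 1}
  x = 1: [0↦10, 1↦10, 2↦1, 3↦5, 4↦0, 5↦8, 6↦7, 7↦8, 8↦0, 9↦5, 10↦1]  zeros at y ∈ {4, 8}
  x = 2: [0↦7, 1↦7, 2↦9, 3↦2, 4↦8, 5↦5, 6↦4, 7↦5, 8↦8, 9↦2, 10↦9]  zeros at y ∈ ∅
  x = 3: [0↦2, 1↦2, 2↦4, 3↦8, 4↦3, 5↦0, 6↦10, 7↦0, 8↦3, 9↦8, 10↦4]  zeros at y ∈ {5, 7}
  x = 4: [0↦6, 1↦6, 2↦8, 3↦1, 4↦7, 5↦4, 6↦3, 7↦4, 8↦7, 9↦1, 10↦8]  zeros at y ∈ ∅
  x = 5: [0↦8, 1↦8, 2↦10, 3↦3, 4↦9, 5↦6, 6↦5, 7↦6, 8↦9, 9↦3, 10↦10]  zeros at y ∈ ∅
  x = 6: [0↦8, 1↦8, 2↦10, 3↦3, 4↦9, 5↦6, 6↦5, 7↦6, 8↦9, 9↦3, 10↦10]  zeros at y ∈ ∅
  x = 7: [0↦6, 1↦6, 2↦8, 3↦1, 4↦7, 5↦4, 6↦3, 7↦4, 8↦7, 9↦1, 10↦8]  zeros at y ∈ ∅
  x = 8: [0↦2, 1↦2, 2↦4, 3↦8, 4↦3, 5↦0, 6↦10, 7↦0, 8↦3, 9↦8, 10↦4]  zeros at y ∈ {5, 7}
  x = 9: [0↦7, 1↦7, 2↦9, 3↦2, 4↦8, 5↦5, 6↦4, 7↦5, 8↦8, 9↦2, 10↦9]  zeros at y ∈ ∅
  x = 10: [0↦10, 1↦10, 2↦1, 3↦5, 4↦0, 5↦8, 6↦7, 7↦8, 8↦0, 9↦5, 10↦1]  zeros at y ∈ {4, 8}
Collecting zeros: affine points = {(0, 0), (0, 1), (1, 4), (1, 8), (3, 5), (3, 7), (8, 5), (8, 7), (10, 4), (10, 8)}.
Total count |C(F_11)_aff| = 10.


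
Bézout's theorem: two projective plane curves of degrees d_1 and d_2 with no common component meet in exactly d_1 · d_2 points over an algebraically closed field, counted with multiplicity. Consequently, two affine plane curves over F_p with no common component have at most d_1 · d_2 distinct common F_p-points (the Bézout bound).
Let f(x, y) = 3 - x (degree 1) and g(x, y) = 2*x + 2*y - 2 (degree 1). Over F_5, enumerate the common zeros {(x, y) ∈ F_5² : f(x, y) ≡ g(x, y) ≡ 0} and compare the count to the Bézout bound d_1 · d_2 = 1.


Common zeros: {(3, 3)}; count = 1; Bézout bound = 1.

deg(f) = 1, deg(g) = 1, so Bézout bound = 1.
Scan x ∈ F_5. For each x, list the y ∈ F_5 with f(x, y) ≡ 0 and those with g(x, y) ≡ 0 (mod 5); the common zeros in that column are the intersection.
  x = 0: f ≡ 0 at y ∈ ∅; g ≡ 0 at y ∈ {1}; common: ∅.
  x = 1: f ≡ 0 at y ∈ ∅; g ≡ 0 at y ∈ {0}; common: ∅.
  x = 2: f ≡ 0 at y ∈ ∅; g ≡ 0 at y ∈ {4}; common: ∅.
  x = 3: f ≡ 0 at y ∈ {0, 1, 2, 3, 4}; g ≡ 0 at y ∈ {3}; common: {3}.
  x = 4: f ≡ 0 at y ∈ ∅; g ≡ 0 at y ∈ {2}; common: ∅.
Collecting: common zeros = {(3, 3)}, so the count is 1.
Comparison with the Bézout bound: 1 ≤ 1 = deg(f)·deg(g), as expected for curves with no common component (the bound is attained).


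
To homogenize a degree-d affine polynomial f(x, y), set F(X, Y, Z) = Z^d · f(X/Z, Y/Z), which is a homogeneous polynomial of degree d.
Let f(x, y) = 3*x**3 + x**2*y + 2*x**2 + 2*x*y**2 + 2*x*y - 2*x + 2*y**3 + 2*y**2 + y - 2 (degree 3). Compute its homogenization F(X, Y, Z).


F(X, Y, Z) = 3*X**3 + X**2*Y + 2*X**2*Z + 2*X*Y**2 + 2*X*Y*Z - 2*X*Z**2 + 2*Y**3 + 2*Y**2*Z + Y*Z**2 - 2*Z**3

deg(f) = 3.
Substitute x = X/Z, y = Y/Z into f, then multiply by Z^3.
  monomial 3·x^3·y^0 ↦ 3·X^3·Y^0·Z^0.
  monomial 1·x^2·y^1 ↦ 1·X^2·Y^1·Z^0.
  monomial 2·x^2·y^0 ↦ 2·X^2·Y^0·Z^1.
  monomial 2·x^1·y^2 ↦ 2·X^1·Y^2·Z^0.
  monomial 2·x^1·y^1 ↦ 2·X^1·Y^1·Z^1.
  monomial -2·x^1·y^0 ↦ -2·X^1·Y^0·Z^2.
  monomial 2·x^0·y^3 ↦ 2·X^0·Y^3·Z^0.
  monomial 2·x^0·y^2 ↦ 2·X^0·Y^2·Z^1.
  monomial 1·x^0·y^1 ↦ 1·X^0·Y^1·Z^2.
  monomial -2·x^0·y^0 ↦ -2·X^0·Y^0·Z^3.
Collecting: F(X, Y, Z) = 3*X**3 + X**2*Y + 2*X**2*Z + 2*X*Y**2 + 2*X*Y*Z - 2*X*Z**2 + 2*Y**3 + 2*Y**2*Z + Y*Z**2 - 2*Z**3.


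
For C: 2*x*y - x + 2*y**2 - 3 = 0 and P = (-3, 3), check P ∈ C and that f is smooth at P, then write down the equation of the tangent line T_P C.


Tangent line at P: 5*x + 6*y - 3 = 0.

Step 1: f(-3, 3) = 0, so P lies on C.
Step 2: partial derivatives
  f_x(x, y) = 2*y - 1, f_y(x, y) = 2*x + 4*y.
  f_x(P) = 5, f_y(P) = 6 (gradient nonzero, so P is smooth).
Step 3: tangent line at P: 5·(x − -3) + 6·(y − 3) = 0.
Expanding: 5*x + 6*y - 3 = 0.


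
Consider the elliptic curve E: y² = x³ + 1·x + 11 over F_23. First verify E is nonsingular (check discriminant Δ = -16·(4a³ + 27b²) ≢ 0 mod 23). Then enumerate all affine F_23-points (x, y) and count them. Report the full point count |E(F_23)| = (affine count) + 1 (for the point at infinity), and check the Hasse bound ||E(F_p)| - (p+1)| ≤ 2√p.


Affine points = {(1, 6), (1, 17), (3, 8), (3, 15), (5, 7), (5, 16), (6, 7), (6, 16), (7, 4), (7, 19), (8, 5), (8, 18), (9, 6), (9, 17), (10, 3), (10, 20), (12, 7), (12, 16), (13, 6), (13, 17), (14, 3), (14, 20), (16, 11), (16, 12), (19, 9), (19, 14), (20, 2), (20, 21), (21, 1), (21, 22), (22, 3), (22, 20)}; affine count = 32; |E(F_23)| = 33.

Discriminant check: Δ ∝ 4a³ + 27b² = 4·1³ + 27·11² = 4·1 + 27·121 ≡ 5 (mod 23). Nonzero ⇒ E is nonsingular.
For each x ∈ F_23, compute rhs = x³ + 1·x + 11 mod 23, then count y ∈ F_23 with y² ≡ rhs.
  x = 0: rhs = 11, matching y values: none (0 points).
  x = 1: rhs = 13, matching y values: 6, 17 (2 points).
  x = 2: rhs = 21, matching y values: none (0 points).
  x = 3: rhs = 18, matching y values: 8, 15 (2 points).
  x = 4: rhs = 10, matching y values: none (0 points).
  x = 5: rhs = 3, matching y values: 7, 16 (2 points).
  x = 6: rhs = 3, matching y values: 7, 16 (2 points).
  x = 7: rhs = 16, matching y values: 4, 19 (2 points).
  x = 8: rhs = 2, matching y values: 5, 18 (2 points).
  x = 9: rhs = 13, matching y values: 6, 17 (2 points).
  x = 10: rhs = 9, matching y values: 3, 20 (2 points).
  x = 11: rhs = 19, matching y values: none (0 points).
  x = 12: rhs = 3, matching y values: 7, 16 (2 points).
  x = 13: rhs = 13, matching y values: 6, 17 (2 points).
  x = 14: rhs = 9, matching y values: 3, 20 (2 points).
  x = 15: rhs = 20, matching y values: none (0 points).
  x = 16: rhs = 6, matching y values: 11, 12 (2 points).
  x = 17: rhs = 19, matching y values: none (0 points).
  x = 18: rhs = 19, matching y values: none (0 points).
  x = 19: rhs = 12, matching y values: 9, 14 (2 points).
  x = 20: rhs = 4, matching y values: 2, 21 (2 points).
  x = 21: rhs = 1, matching y values: 1, 22 (2 points).
  x = 22: rhs = 9, matching y values: 3, 20 (2 points).
Total affine count: 32.
Full point count |E(F_23)| = 32 + 1 = 33.
Hasse bound: |33 − (23+1)| = |9| = 9 ≤ 2√23 ≈ 9.5917 ✓.


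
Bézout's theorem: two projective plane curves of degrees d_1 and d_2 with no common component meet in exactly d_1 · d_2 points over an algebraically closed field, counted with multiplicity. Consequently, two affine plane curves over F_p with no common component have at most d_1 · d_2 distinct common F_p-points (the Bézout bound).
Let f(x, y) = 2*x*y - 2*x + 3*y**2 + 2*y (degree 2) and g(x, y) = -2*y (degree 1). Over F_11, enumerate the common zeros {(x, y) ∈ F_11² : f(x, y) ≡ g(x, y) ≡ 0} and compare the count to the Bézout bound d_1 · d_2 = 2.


Common zeros: {(0, 0)}; count = 1; Bézout bound = 2.

deg(f) = 2, deg(g) = 1, so Bézout bound = 2.
Scan x ∈ F_11. For each x, list the y ∈ F_11 with f(x, y) ≡ 0 and those with g(x, y) ≡ 0 (mod 11); the common zeros in that column are the intersection.
  x = 0: f ≡ 0 at y ∈ {0, 3}; g ≡ 0 at y ∈ {0}; common: {0}.
  x = 1: f ≡ 0 at y ∈ ∅; g ≡ 0 at y ∈ {0}; common: ∅.
  x = 2: f ≡ 0 at y ∈ ∅; g ≡ 0 at y ∈ {0}; common: ∅.
  x = 3: f ≡ 0 at y ∈ {2, 10}; g ≡ 0 at y ∈ {0}; common: ∅.
  x = 4: f ≡ 0 at y ∈ {7, 8}; g ≡ 0 at y ∈ {0}; common: ∅.
  x = 5: f ≡ 0 at y ∈ {9}; g ≡ 0 at y ∈ {0}; common: ∅.
  x = 6: f ≡ 0 at y ∈ ∅; g ≡ 0 at y ∈ {0}; common: ∅.
  x = 7: f ≡ 0 at y ∈ ∅; g ≡ 0 at y ∈ {0}; common: ∅.
  x = 8: f ≡ 0 at y ∈ ∅; g ≡ 0 at y ∈ {0}; common: ∅.
  x = 9: f ≡ 0 at y ∈ {4}; g ≡ 0 at y ∈ {0}; common: ∅.
  x = 10: f ≡ 0 at y ∈ {5, 6}; g ≡ 0 at y ∈ {0}; common: ∅.
Collecting: common zeros = {(0, 0)}, so the count is 1.
Comparison with the Bézout bound: 1 ≤ 2 = deg(f)·deg(g), as expected for curves with no common component (the affine F_11-count falls short of the bound because intersections may lie at infinity, over extension fields, or carry multiplicity).


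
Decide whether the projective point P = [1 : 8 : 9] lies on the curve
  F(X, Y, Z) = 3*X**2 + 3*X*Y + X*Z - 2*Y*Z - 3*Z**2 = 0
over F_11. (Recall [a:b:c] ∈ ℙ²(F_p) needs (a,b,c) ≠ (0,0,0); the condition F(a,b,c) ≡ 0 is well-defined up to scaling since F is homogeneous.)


F(1,8,9) ≡ 1 (mod 11); P is NOT on the curve.

Evaluate F(1, 8, 9) term-by-term (mod 11).
  3*X**2 ↦ 3·1·1·1 = 3
  3*X*Y ↦ 3·1·8·1 = 24
  X*Z ↦ 1·1·1·9 = 9
  -2*Y*Z ↦ -2·1·8·9 = -144
  -3*Z**2 ↦ -3·1·1·81 = -243
Sum: F(1, 8, 9) = (3) + (24) + (9) + (-144) + (-243) = -351.
Reducing mod 11: -351 ≡ 1 (mod 11).
Since F(a, b, c) ≡ 1 ≠ 0 (mod 11), P does NOT lie on the curve.


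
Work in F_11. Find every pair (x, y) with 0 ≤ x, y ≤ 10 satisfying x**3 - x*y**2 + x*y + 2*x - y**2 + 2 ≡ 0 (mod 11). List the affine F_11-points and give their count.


Affine F_11-points: {(4, 7), (7, 2), (7, 3), (8, 3), (8, 4), (9, 1), (10, 10)}; count = 7.

For each of the 121 pairs (x, y) ∈ F_11², evaluate f(x, y) mod 11. Record the zeros.
  x = 0: [0↦2, 1↦1, 2↦9, 3↦4, 4↦8, 5↦10, 6↦10, 7↦8, 8↦4, 9↦9, 10↦1]  zeros at y ∈ ∅
  x = 1: [0↦5, 1↦4, 2↦10, 3↦1, 4↦10, 5↦4, 6↦5, 7↦2, 8↦6, 9↦6, 10↦2]  zeros at y ∈ ∅
  x = 2: [0↦3, 1↦2, 2↦6, 3↦4, 4↦7, 5↦4, 6↦6, 7↦2, 8↦3, 9↦9, 10↦9]  zeros at y ∈ ∅
  x = 3: [0↦2, 1↦1, 2↦3, 3↦8, 4↦5, 5↦5, 6↦8, 7↦3, 8↦1, 9↦2, 10↦6]  zeros at y ∈ ∅
  x = 4: [0↦8, 1↦7, 2↦7, 3↦8, 4↦10, 5↦2, 6↦6, 7↦0, 8↦6, 9↦2, 10↦10]  zeros at y ∈ {7}
  x = 5: [0↦5, 1↦4, 2↦2, 3↦10, 4↦6, 5↦1, 6↦6, 7↦10, 8↦2, 9↦4, 10↦5]  zeros at y ∈ ∅
  x = 6: [0↦10, 1↦9, 2↦5, 3↦9, 4↦10, 5↦8, 6↦3, 7↦6, 8↦6, 9↦3, 10↦8]  zeros at y ∈ ∅
  x = 7: [0↦7, 1↦6, 2↦0, 3↦0, 4↦6, 5↦7, 6↦3, 7↦5, 8↦2, 9↦5, 10↦3]  zeros at y ∈ {2, 3}
  x = 8: [0↦2, 1↦1, 2↦4, 3↦0, 4↦0, 5↦4, 6↦1, 7↦2, 8↦7, 9↦5, 10↦7]  zeros at y ∈ {3, 4}
  x = 9: [0↦1, 1↦0, 2↦1, 3↦4, 4↦9, 5↦5, 6↦3, 7↦3, 8↦5, 9↦9, 10↦4]  zeros at y ∈ {1}
  x = 10: [0↦10, 1↦9, 2↦8, 3↦7, 4↦6, 5↦5, 6↦4, 7↦3, 8↦2, 9↦1, 10↦0]  zeros at y ∈ {10}
Collecting zeros: affine points = {(4, 7), (7, 2), (7, 3), (8, 3), (8, 4), (9, 1), (10, 10)}.
Total count |C(F_11)_aff| = 7.


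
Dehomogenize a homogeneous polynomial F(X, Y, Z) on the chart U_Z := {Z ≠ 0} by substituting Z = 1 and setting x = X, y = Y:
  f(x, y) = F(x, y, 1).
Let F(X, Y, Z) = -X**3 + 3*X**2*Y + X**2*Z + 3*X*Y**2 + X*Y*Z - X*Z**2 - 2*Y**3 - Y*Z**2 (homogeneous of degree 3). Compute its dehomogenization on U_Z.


f(x, y) = -x**3 + 3*x**2*y + x**2 + 3*x*y**2 + x*y - x - 2*y**3 - y

On U_Z we set Z = 1. Each monomial c·X^i·Y^j·Z^k in F becomes c·x^i·y^j·1^k = c·x^i·y^j.
Substituting Z = 1: F(X, Y, 1) = -x**3 + 3*x**2*y + x**2 + 3*x*y**2 + x*y - x - 2*y**3 - y.
Note: deg(f) ≤ deg(F) = 3; strict inequality happens when F is divisible by Z (lost terms).


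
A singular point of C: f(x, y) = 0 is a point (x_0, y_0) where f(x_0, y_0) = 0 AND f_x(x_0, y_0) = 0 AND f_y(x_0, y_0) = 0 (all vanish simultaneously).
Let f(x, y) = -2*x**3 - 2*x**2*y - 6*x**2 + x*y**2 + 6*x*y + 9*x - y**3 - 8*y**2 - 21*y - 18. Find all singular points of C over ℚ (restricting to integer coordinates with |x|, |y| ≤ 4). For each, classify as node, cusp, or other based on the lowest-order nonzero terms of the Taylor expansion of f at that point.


Singular points: {(0, -3)}; classification: cusp.

Compute partial derivatives:
  f_x = -6*x**2 - 4*x*y - 12*x + y**2 + 6*y + 9.
  f_y = -2*x**2 + 2*x*y + 6*x - 3*y**2 - 16*y - 21.
Scan x_0 ∈ {−4, ..., 4}. For each x_0, f_y(x_0, y) is a polynomial in y; find its integer roots y ∈ {−4, ..., 4}, then test f_x and f at those candidates.
  x = -4: f_y(-4, y) = -3*y**2 - 24*y - 77; no integer root y with |y| ≤ 4.
  x = -3: f_y(-3, y) = -3*y**2 - 22*y - 57; no integer root y with |y| ≤ 4.
  x = -2: f_y(-2, y) = -3*y**2 - 20*y - 41; no integer root y with |y| ≤ 4.
  x = -1: f_y(-1, y) = -3*y**2 - 18*y - 29; no integer root y with |y| ≤ 4.
  x = 0: f_y(0, y) = -3*y**2 - 16*y - 21; vanishes at y ∈ {-3}. (0, -3): f_x = 0, f = 0 — SINGULAR.
  x = 1: f_y(1, y) = -3*y**2 - 14*y - 17; no integer root y with |y| ≤ 4.
  x = 2: f_y(2, y) = -3*y**2 - 12*y - 17; no integer root y with |y| ≤ 4.
  x = 3: f_y(3, y) = -3*y**2 - 10*y - 21; no integer root y with |y| ≤ 4.
  x = 4: f_y(4, y) = -3*y**2 - 8*y - 29; no integer root y with |y| ≤ 4.
Only singular point on the grid: (0, -3).
Classify: substitute x = 0 + u, y = -3 + v and expand: f = -2*u**3 - 2*u**2*v + u*v**2 - v**3 + v**2.
No constant or linear terms (consistent with a singular point). Quadratic part: v**2. Cubic part: -2*u**3 - 2*u**2*v + u*v**2 - v**3.
The quadratic part v**2 is a perfect square, so there is a single (double) tangent line v = 0, i.e. y = -3. Restricting the cubic part to that line (v = 0) leaves -2*u**3 ≠ 0, so f is not divisible by v and the branch is v² ≈ 2*u**3 to lowest order — this is a cusp.
Classification: cusp.


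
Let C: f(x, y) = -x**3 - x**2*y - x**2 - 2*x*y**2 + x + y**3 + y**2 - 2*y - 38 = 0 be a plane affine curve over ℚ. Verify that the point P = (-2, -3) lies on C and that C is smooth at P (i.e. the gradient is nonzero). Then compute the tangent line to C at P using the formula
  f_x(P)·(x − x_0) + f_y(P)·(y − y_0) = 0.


Tangent line at P: -37*x - 9*y - 101 = 0.

Step 1: f(-2, -3) = 0, so P lies on C.
Step 2: partial derivatives
  f_x(x, y) = -3*x**2 - 2*x*y - 2*x - 2*y**2 + 1, f_y(x, y) = -x**2 - 4*x*y + 3*y**2 + 2*y - 2.
  f_x(P) = -37, f_y(P) = -9 (gradient nonzero, so P is smooth).
Step 3: tangent line at P: -37·(x − -2) + -9·(y − -3) = 0.
Expanding: -37*x - 9*y - 101 = 0.


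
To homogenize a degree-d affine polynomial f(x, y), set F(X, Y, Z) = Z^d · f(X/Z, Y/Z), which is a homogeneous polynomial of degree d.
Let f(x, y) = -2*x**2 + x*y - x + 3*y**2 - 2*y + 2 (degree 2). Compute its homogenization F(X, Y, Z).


F(X, Y, Z) = -2*X**2 + X*Y - X*Z + 3*Y**2 - 2*Y*Z + 2*Z**2

deg(f) = 2.
Substitute x = X/Z, y = Y/Z into f, then multiply by Z^2.
  monomial -2·x^2·y^0 ↦ -2·X^2·Y^0·Z^0.
  monomial 1·x^1·y^1 ↦ 1·X^1·Y^1·Z^0.
  monomial -1·x^1·y^0 ↦ -1·X^1·Y^0·Z^1.
  monomial 3·x^0·y^2 ↦ 3·X^0·Y^2·Z^0.
  monomial -2·x^0·y^1 ↦ -2·X^0·Y^1·Z^1.
  monomial 2·x^0·y^0 ↦ 2·X^0·Y^0·Z^2.
Collecting: F(X, Y, Z) = -2*X**2 + X*Y - X*Z + 3*Y**2 - 2*Y*Z + 2*Z**2.


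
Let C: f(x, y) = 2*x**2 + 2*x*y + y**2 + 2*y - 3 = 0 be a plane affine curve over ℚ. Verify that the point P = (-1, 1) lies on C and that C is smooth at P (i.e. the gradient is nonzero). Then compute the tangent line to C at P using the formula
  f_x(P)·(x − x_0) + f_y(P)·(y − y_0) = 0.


Tangent line at P: -2*x + 2*y - 4 = 0.

Step 1: f(-1, 1) = 0, so P lies on C.
Step 2: partial derivatives
  f_x(x, y) = 4*x + 2*y, f_y(x, y) = 2*x + 2*y + 2.
  f_x(P) = -2, f_y(P) = 2 (gradient nonzero, so P is smooth).
Step 3: tangent line at P: -2·(x − -1) + 2·(y − 1) = 0.
Expanding: -2*x + 2*y - 4 = 0.
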